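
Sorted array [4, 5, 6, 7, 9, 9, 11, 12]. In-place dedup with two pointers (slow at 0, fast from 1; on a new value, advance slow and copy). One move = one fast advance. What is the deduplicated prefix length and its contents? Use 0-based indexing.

length 7; prefix = [4, 5, 6, 7, 9, 11, 12]

slow=0 fast=1: a[fast]=5≠a[slow]=4 write a[1]=5, slow++,fast++
slow=1 fast=2: a[fast]=6≠a[slow]=5 write a[2]=6, slow++,fast++
slow=2 fast=3: a[fast]=7≠a[slow]=6 write a[3]=7, slow++,fast++
slow=3 fast=4: a[fast]=9≠a[slow]=7 write a[4]=9, slow++,fast++
slow=4 fast=5: a[fast]=9=a[slow] dup, fast++
slow=4 fast=6: a[fast]=11≠a[slow]=9 write a[5]=11, slow++,fast++
slow=5 fast=7: a[fast]=12≠a[slow]=11 write a[6]=12, slow++,fast++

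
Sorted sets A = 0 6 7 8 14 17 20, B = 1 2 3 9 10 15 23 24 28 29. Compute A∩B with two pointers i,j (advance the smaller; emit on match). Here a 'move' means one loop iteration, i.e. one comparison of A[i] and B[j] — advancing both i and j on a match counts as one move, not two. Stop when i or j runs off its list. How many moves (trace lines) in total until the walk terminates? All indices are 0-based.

[i=0,j=0] 0<1 → i++
[i=1,j=0] 6>1 → j++
[i=1,j=1] 6>2 → j++
[i=1,j=2] 6>3 → j++
[i=1,j=3] 6<9 → i++
[i=2,j=3] 7<9 → i++
[i=3,j=3] 8<9 → i++
[i=4,j=3] 14>9 → j++
[i=4,j=4] 14>10 → j++
[i=4,j=5] 14<15 → i++
[i=5,j=5] 17>15 → j++
[i=5,j=6] 17<23 → i++
[i=6,j=6] 20<23 → i++

13 moves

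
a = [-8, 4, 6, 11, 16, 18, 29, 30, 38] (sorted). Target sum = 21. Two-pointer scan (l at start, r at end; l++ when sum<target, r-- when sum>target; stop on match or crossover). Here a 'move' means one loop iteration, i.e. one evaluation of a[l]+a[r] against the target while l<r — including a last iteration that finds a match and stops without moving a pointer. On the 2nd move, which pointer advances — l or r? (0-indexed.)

r

[0,8] -8+38=30 >21 → r--
[0,7] -8+30=22 >21 → r--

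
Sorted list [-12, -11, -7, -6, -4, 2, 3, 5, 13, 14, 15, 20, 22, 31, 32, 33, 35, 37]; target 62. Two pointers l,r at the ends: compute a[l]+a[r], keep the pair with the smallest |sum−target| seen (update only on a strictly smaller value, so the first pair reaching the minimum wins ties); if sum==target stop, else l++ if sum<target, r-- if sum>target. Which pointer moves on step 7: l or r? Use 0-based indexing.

l

l=0 r=17: -12+37=25 d=37 *, l++
l=1 r=17: -11+37=26 d=36 *, l++
l=2 r=17: -7+37=30 d=32 *, l++
l=3 r=17: -6+37=31 d=31 *, l++
l=4 r=17: -4+37=33 d=29 *, l++
l=5 r=17: 2+37=39 d=23 *, l++
l=6 r=17: 3+37=40 d=22 *, l++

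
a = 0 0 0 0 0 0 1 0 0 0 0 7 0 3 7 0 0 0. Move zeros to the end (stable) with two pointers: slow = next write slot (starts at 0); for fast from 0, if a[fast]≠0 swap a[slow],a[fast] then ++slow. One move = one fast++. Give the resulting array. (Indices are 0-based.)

slow=0 fast=0: a[fast]=0, fast++
slow=0 fast=1: a[fast]=0, fast++
slow=0 fast=2: a[fast]=0, fast++
slow=0 fast=3: a[fast]=0, fast++
slow=0 fast=4: a[fast]=0, fast++
slow=0 fast=5: a[fast]=0, fast++
slow=0 fast=6: a[fast]=1≠0 swap→a[0]=1, slow++,fast++
slow=1 fast=7: a[fast]=0, fast++
slow=1 fast=8: a[fast]=0, fast++
slow=1 fast=9: a[fast]=0, fast++
slow=1 fast=10: a[fast]=0, fast++
slow=1 fast=11: a[fast]=7≠0 swap→a[1]=7, slow++,fast++
slow=2 fast=12: a[fast]=0, fast++
slow=2 fast=13: a[fast]=3≠0 swap→a[2]=3, slow++,fast++
slow=3 fast=14: a[fast]=7≠0 swap→a[3]=7, slow++,fast++
slow=4 fast=15: a[fast]=0, fast++
slow=4 fast=16: a[fast]=0, fast++
slow=4 fast=17: a[fast]=0, fast++

[1, 7, 3, 7, 0, 0, 0, 0, 0, 0, 0, 0, 0, 0, 0, 0, 0, 0]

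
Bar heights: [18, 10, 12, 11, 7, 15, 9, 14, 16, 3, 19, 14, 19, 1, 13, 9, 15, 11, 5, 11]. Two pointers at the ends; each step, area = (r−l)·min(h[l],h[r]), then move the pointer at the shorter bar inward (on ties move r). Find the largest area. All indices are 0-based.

max area = 240

l=0 r=19: min(18,11)*19=209 best=209 *, r--
l=0 r=18: min(18,5)*18=90 best=209, r--
l=0 r=17: min(18,11)*17=187 best=209, r--
l=0 r=16: min(18,15)*16=240 best=240 *, r--
l=0 r=15: min(18,9)*15=135 best=240, r--
l=0 r=14: min(18,13)*14=182 best=240, r--
l=0 r=13: min(18,1)*13=13 best=240, r--
l=0 r=12: min(18,19)*12=216 best=240, l++
l=1 r=12: min(10,19)*11=110 best=240, l++
l=2 r=12: min(12,19)*10=120 best=240, l++
l=3 r=12: min(11,19)*9=99 best=240, l++
l=4 r=12: min(7,19)*8=56 best=240, l++
l=5 r=12: min(15,19)*7=105 best=240, l++
l=6 r=12: min(9,19)*6=54 best=240, l++
l=7 r=12: min(14,19)*5=70 best=240, l++
l=8 r=12: min(16,19)*4=64 best=240, l++
l=9 r=12: min(3,19)*3=9 best=240, l++
l=10 r=12: min(19,19)*2=38 best=240, r--
l=10 r=11: min(19,14)*1=14 best=240, r--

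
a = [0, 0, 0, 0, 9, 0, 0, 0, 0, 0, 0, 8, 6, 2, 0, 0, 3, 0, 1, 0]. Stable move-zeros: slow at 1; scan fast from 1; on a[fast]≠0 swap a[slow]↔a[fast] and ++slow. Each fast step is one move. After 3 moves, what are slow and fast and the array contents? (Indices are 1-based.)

slow=1, fast=4, a=[0, 0, 0, 0, 9, 0, 0, 0, 0, 0, 0, 8, 6, 2, 0, 0, 3, 0, 1, 0]

slow=1 fast=1: a[fast]=0, fast++
slow=1 fast=2: a[fast]=0, fast++
slow=1 fast=3: a[fast]=0, fast++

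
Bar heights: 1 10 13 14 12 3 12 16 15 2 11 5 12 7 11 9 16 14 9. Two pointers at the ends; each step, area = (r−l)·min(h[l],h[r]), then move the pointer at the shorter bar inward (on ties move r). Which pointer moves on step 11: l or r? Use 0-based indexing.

l=0 r=18: min(1,9)*18=18 best=18 *, l++
l=1 r=18: min(10,9)*17=153 best=153 *, r--
l=1 r=17: min(10,14)*16=160 best=160 *, l++
l=2 r=17: min(13,14)*15=195 best=195 *, l++
l=3 r=17: min(14,14)*14=196 best=196 *, r--
l=3 r=16: min(14,16)*13=182 best=196, l++
l=4 r=16: min(12,16)*12=144 best=196, l++
l=5 r=16: min(3,16)*11=33 best=196, l++
l=6 r=16: min(12,16)*10=120 best=196, l++
l=7 r=16: min(16,16)*9=144 best=196, r--
l=7 r=15: min(16,9)*8=72 best=196, r--

r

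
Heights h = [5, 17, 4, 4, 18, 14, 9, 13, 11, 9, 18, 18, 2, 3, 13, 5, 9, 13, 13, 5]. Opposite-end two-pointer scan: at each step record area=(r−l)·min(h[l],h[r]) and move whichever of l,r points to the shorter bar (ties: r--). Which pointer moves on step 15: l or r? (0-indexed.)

l=0 r=19: min(5,5)*19=95 best=95 *, r--
l=0 r=18: min(5,13)*18=90 best=95, l++
l=1 r=18: min(17,13)*17=221 best=221 *, r--
l=1 r=17: min(17,13)*16=208 best=221, r--
l=1 r=16: min(17,9)*15=135 best=221, r--
l=1 r=15: min(17,5)*14=70 best=221, r--
l=1 r=14: min(17,13)*13=169 best=221, r--
l=1 r=13: min(17,3)*12=36 best=221, r--
l=1 r=12: min(17,2)*11=22 best=221, r--
l=1 r=11: min(17,18)*10=170 best=221, l++
l=2 r=11: min(4,18)*9=36 best=221, l++
l=3 r=11: min(4,18)*8=32 best=221, l++
l=4 r=11: min(18,18)*7=126 best=221, r--
l=4 r=10: min(18,18)*6=108 best=221, r--
l=4 r=9: min(18,9)*5=45 best=221, r--

r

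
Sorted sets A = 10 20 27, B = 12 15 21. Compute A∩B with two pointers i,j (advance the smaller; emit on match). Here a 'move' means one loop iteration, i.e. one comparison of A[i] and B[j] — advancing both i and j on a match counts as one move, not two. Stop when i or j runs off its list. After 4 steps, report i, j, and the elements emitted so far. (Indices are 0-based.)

i=2, j=2, emitted=[]

[i=0,j=0] 10<12 → i++
[i=1,j=0] 20>12 → j++
[i=1,j=1] 20>15 → j++
[i=1,j=2] 20<21 → i++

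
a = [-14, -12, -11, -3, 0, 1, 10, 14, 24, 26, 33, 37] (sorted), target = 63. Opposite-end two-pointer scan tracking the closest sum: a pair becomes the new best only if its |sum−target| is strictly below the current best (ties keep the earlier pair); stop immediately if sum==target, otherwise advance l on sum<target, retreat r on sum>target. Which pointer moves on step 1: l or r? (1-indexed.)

l

[1,12] -14+37=23 d=40 * → l++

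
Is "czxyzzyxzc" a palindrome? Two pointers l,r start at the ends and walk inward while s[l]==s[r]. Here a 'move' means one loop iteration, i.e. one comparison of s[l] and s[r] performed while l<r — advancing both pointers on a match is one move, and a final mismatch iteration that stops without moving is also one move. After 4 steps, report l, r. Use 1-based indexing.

l=1 r=10: 'c'=='c', l++,r--
l=2 r=9: 'z'=='z', l++,r--
l=3 r=8: 'x'=='x', l++,r--
l=4 r=7: 'y'=='y', l++,r--

l=5, r=6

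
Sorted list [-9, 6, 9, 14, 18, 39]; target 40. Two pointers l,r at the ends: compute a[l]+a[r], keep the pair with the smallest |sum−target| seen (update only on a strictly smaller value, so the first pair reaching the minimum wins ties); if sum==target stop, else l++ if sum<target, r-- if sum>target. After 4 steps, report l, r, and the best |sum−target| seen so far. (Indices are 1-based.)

l=1 r=6: -9+39=30 d=10 *, l++
l=2 r=6: 6+39=45 d=5 *, r--
l=2 r=5: 6+18=24 d=16, l++
l=3 r=5: 9+18=27 d=13, l++

l=4, r=5, best |Δ|=5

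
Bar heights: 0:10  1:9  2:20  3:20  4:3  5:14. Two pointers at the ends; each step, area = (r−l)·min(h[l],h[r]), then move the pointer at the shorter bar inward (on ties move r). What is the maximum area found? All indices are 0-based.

[0,5] min(10,14)*5=50 best=50 * → l++
[1,5] min(9,14)*4=36 best=50 → l++
[2,5] min(20,14)*3=42 best=50 → r--
[2,4] min(20,3)*2=6 best=50 → r--
[2,3] min(20,20)*1=20 best=50 → r--

max area = 50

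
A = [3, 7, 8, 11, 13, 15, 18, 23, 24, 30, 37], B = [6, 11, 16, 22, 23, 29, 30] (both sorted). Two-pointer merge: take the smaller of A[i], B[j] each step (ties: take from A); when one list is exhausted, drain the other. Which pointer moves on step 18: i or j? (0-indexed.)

i

i=0 j=0: A[i]=3<=B[j]=6 take 3, i++
i=1 j=0: A[i]=7>B[j]=6 take 6, j++
i=1 j=1: A[i]=7<=B[j]=11 take 7, i++
i=2 j=1: A[i]=8<=B[j]=11 take 8, i++
i=3 j=1: A[i]=11<=B[j]=11 take 11, i++
i=4 j=1: A[i]=13>B[j]=11 take 11, j++
i=4 j=2: A[i]=13<=B[j]=16 take 13, i++
i=5 j=2: A[i]=15<=B[j]=16 take 15, i++
i=6 j=2: A[i]=18>B[j]=16 take 16, j++
i=6 j=3: A[i]=18<=B[j]=22 take 18, i++
i=7 j=3: A[i]=23>B[j]=22 take 22, j++
i=7 j=4: A[i]=23<=B[j]=23 take 23, i++
i=8 j=4: A[i]=24>B[j]=23 take 23, j++
i=8 j=5: A[i]=24<=B[j]=29 take 24, i++
i=9 j=5: A[i]=30>B[j]=29 take 29, j++
i=9 j=6: A[i]=30<=B[j]=30 take 30, i++
i=10 j=6: A[i]=37>B[j]=30 take 30, j++
i=10 j=7: B done, take A[i]=37, i++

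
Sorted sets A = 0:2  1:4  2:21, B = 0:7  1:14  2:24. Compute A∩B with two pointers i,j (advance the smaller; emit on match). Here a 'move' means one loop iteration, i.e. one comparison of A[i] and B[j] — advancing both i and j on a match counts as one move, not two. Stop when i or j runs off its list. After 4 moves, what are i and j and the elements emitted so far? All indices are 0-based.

i=2, j=2, emitted=[]

[i=0,j=0] 2<7 → i++
[i=1,j=0] 4<7 → i++
[i=2,j=0] 21>7 → j++
[i=2,j=1] 21>14 → j++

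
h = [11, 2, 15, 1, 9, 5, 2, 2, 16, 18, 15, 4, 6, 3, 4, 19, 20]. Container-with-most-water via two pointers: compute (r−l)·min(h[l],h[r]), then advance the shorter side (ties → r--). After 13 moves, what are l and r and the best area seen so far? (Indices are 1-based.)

l=14, r=17, best area=210

[1,17] min(11,20)*16=176 best=176 * → l++
[2,17] min(2,20)*15=30 best=176 → l++
[3,17] min(15,20)*14=210 best=210 * → l++
[4,17] min(1,20)*13=13 best=210 → l++
[5,17] min(9,20)*12=108 best=210 → l++
[6,17] min(5,20)*11=55 best=210 → l++
[7,17] min(2,20)*10=20 best=210 → l++
[8,17] min(2,20)*9=18 best=210 → l++
[9,17] min(16,20)*8=128 best=210 → l++
[10,17] min(18,20)*7=126 best=210 → l++
[11,17] min(15,20)*6=90 best=210 → l++
[12,17] min(4,20)*5=20 best=210 → l++
[13,17] min(6,20)*4=24 best=210 → l++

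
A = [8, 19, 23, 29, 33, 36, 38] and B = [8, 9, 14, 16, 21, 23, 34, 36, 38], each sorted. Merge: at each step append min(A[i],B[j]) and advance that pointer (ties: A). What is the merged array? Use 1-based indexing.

[8, 8, 9, 14, 16, 19, 21, 23, 23, 29, 33, 34, 36, 36, 38, 38]

i=1 j=1: A[i]=8<=B[j]=8 take 8, i++
i=2 j=1: A[i]=19>B[j]=8 take 8, j++
i=2 j=2: A[i]=19>B[j]=9 take 9, j++
i=2 j=3: A[i]=19>B[j]=14 take 14, j++
i=2 j=4: A[i]=19>B[j]=16 take 16, j++
i=2 j=5: A[i]=19<=B[j]=21 take 19, i++
i=3 j=5: A[i]=23>B[j]=21 take 21, j++
i=3 j=6: A[i]=23<=B[j]=23 take 23, i++
i=4 j=6: A[i]=29>B[j]=23 take 23, j++
i=4 j=7: A[i]=29<=B[j]=34 take 29, i++
i=5 j=7: A[i]=33<=B[j]=34 take 33, i++
i=6 j=7: A[i]=36>B[j]=34 take 34, j++
i=6 j=8: A[i]=36<=B[j]=36 take 36, i++
i=7 j=8: A[i]=38>B[j]=36 take 36, j++
i=7 j=9: A[i]=38<=B[j]=38 take 38, i++
i=8 j=9: A done, take B[j]=38, j++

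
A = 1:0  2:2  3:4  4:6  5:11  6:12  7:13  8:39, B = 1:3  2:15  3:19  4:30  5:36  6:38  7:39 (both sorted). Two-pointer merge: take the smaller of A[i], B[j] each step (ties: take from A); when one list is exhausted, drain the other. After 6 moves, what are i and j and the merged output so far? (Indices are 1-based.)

[i=1,j=1] A[i]=0<=B[j]=3 take 0 → i++
[i=2,j=1] A[i]=2<=B[j]=3 take 2 → i++
[i=3,j=1] A[i]=4>B[j]=3 take 3 → j++
[i=3,j=2] A[i]=4<=B[j]=15 take 4 → i++
[i=4,j=2] A[i]=6<=B[j]=15 take 6 → i++
[i=5,j=2] A[i]=11<=B[j]=15 take 11 → i++

i=6, j=2, merged so far=[0, 2, 3, 4, 6, 11]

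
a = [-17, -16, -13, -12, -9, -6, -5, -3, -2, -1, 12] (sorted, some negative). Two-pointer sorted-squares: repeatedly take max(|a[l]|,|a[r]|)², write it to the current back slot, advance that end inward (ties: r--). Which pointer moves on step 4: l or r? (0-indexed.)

[0,10] |-17|>|12| out[10]=289 → l++
[1,10] |-16|>|12| out[9]=256 → l++
[2,10] |-13|>|12| out[8]=169 → l++
[3,10] |-12|<=|12| out[7]=144 → r--

r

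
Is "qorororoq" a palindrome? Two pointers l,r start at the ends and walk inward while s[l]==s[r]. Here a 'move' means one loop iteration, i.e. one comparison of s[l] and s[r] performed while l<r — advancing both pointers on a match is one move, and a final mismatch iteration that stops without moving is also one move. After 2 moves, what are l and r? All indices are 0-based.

l=2, r=6

[0,8] 'q'=='q' → l++,r--
[1,7] 'o'=='o' → l++,r--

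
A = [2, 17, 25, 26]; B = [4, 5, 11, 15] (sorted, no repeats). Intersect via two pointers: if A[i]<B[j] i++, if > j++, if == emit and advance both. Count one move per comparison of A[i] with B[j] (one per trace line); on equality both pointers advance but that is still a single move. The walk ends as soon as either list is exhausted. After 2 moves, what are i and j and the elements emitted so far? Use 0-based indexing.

i=0 j=0: 2<4, i++
i=1 j=0: 17>4, j++

i=1, j=1, emitted=[]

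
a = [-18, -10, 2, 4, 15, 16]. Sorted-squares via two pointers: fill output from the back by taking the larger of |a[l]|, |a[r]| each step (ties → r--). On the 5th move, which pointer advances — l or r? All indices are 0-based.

l=0 r=5: |-18|>|16| out[5]=324, l++
l=1 r=5: |-10|<=|16| out[4]=256, r--
l=1 r=4: |-10|<=|15| out[3]=225, r--
l=1 r=3: |-10|>|4| out[2]=100, l++
l=2 r=3: |2|<=|4| out[1]=16, r--

r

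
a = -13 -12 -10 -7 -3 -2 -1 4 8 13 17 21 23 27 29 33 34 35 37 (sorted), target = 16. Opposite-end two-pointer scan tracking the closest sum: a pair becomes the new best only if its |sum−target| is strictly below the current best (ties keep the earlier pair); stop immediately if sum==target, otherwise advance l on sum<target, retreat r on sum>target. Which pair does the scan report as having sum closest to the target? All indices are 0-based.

[0,18] -13+37=24 d=8 * → r--
[0,17] -13+35=22 d=6 * → r--
[0,16] -13+34=21 d=5 * → r--
[0,15] -13+33=20 d=4 * → r--
[0,14] -13+29=16 d=0 * → stop

pair (-13, 29) with sum 16 (|Δ|=0)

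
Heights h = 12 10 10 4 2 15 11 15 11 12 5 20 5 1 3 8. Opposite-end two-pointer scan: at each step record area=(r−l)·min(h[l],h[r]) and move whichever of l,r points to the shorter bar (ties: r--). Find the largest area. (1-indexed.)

[1,16] min(12,8)*15=120 best=120 * → r--
[1,15] min(12,3)*14=42 best=120 → r--
[1,14] min(12,1)*13=13 best=120 → r--
[1,13] min(12,5)*12=60 best=120 → r--
[1,12] min(12,20)*11=132 best=132 * → l++
[2,12] min(10,20)*10=100 best=132 → l++
[3,12] min(10,20)*9=90 best=132 → l++
[4,12] min(4,20)*8=32 best=132 → l++
[5,12] min(2,20)*7=14 best=132 → l++
[6,12] min(15,20)*6=90 best=132 → l++
[7,12] min(11,20)*5=55 best=132 → l++
[8,12] min(15,20)*4=60 best=132 → l++
[9,12] min(11,20)*3=33 best=132 → l++
[10,12] min(12,20)*2=24 best=132 → l++
[11,12] min(5,20)*1=5 best=132 → l++

max area = 132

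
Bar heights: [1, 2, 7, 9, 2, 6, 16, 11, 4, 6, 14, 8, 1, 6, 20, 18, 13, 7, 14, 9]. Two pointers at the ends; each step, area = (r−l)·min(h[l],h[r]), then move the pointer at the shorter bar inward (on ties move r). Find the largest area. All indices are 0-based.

max area = 168

l=0 r=19: min(1,9)*19=19 best=19 *, l++
l=1 r=19: min(2,9)*18=36 best=36 *, l++
l=2 r=19: min(7,9)*17=119 best=119 *, l++
l=3 r=19: min(9,9)*16=144 best=144 *, r--
l=3 r=18: min(9,14)*15=135 best=144, l++
l=4 r=18: min(2,14)*14=28 best=144, l++
l=5 r=18: min(6,14)*13=78 best=144, l++
l=6 r=18: min(16,14)*12=168 best=168 *, r--
l=6 r=17: min(16,7)*11=77 best=168, r--
l=6 r=16: min(16,13)*10=130 best=168, r--
l=6 r=15: min(16,18)*9=144 best=168, l++
l=7 r=15: min(11,18)*8=88 best=168, l++
l=8 r=15: min(4,18)*7=28 best=168, l++
l=9 r=15: min(6,18)*6=36 best=168, l++
l=10 r=15: min(14,18)*5=70 best=168, l++
l=11 r=15: min(8,18)*4=32 best=168, l++
l=12 r=15: min(1,18)*3=3 best=168, l++
l=13 r=15: min(6,18)*2=12 best=168, l++
l=14 r=15: min(20,18)*1=18 best=168, r--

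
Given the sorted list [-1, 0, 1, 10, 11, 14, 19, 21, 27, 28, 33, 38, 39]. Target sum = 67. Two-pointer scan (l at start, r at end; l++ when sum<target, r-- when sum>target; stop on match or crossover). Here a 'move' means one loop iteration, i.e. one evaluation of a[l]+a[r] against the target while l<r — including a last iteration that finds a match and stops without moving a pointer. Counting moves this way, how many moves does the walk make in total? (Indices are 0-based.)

10 moves

l=0 r=12: -1+39=38 <67, l++
l=1 r=12: 0+39=39 <67, l++
l=2 r=12: 1+39=40 <67, l++
l=3 r=12: 10+39=49 <67, l++
l=4 r=12: 11+39=50 <67, l++
l=5 r=12: 14+39=53 <67, l++
l=6 r=12: 19+39=58 <67, l++
l=7 r=12: 21+39=60 <67, l++
l=8 r=12: 27+39=66 <67, l++
l=9 r=12: 28+39=67, found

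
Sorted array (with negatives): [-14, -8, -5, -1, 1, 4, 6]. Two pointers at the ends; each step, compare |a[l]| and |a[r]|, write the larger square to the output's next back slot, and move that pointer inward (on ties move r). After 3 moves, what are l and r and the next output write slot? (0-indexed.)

l=2, r=5, next write slot=3

l=0 r=6: |-14|>|6| out[6]=196, l++
l=1 r=6: |-8|>|6| out[5]=64, l++
l=2 r=6: |-5|<=|6| out[4]=36, r--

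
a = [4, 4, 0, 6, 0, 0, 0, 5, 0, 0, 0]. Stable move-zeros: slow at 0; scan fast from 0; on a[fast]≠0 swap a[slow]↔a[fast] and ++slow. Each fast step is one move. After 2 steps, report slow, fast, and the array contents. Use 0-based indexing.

slow=2, fast=2, a=[4, 4, 0, 6, 0, 0, 0, 5, 0, 0, 0]

(s=0,f=0) a[fast]=4≠0 swap→a[0]=4 → slow++,fast++
(s=1,f=1) a[fast]=4≠0 swap→a[1]=4 → slow++,fast++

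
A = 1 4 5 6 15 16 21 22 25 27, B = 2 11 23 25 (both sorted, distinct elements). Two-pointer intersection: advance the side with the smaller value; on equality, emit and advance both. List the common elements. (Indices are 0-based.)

intersection = [25]

i=0 j=0: 1<2, i++
i=1 j=0: 4>2, j++
i=1 j=1: 4<11, i++
i=2 j=1: 5<11, i++
i=3 j=1: 6<11, i++
i=4 j=1: 15>11, j++
i=4 j=2: 15<23, i++
i=5 j=2: 16<23, i++
i=6 j=2: 21<23, i++
i=7 j=2: 22<23, i++
i=8 j=2: 25>23, j++
i=8 j=3: 25==25 emit, i++,j++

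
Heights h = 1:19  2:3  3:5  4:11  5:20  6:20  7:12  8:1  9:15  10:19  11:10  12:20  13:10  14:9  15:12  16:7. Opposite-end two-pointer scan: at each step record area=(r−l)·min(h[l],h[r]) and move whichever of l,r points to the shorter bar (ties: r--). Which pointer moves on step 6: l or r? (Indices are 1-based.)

l

[1,16] min(19,7)*15=105 best=105 * → r--
[1,15] min(19,12)*14=168 best=168 * → r--
[1,14] min(19,9)*13=117 best=168 → r--
[1,13] min(19,10)*12=120 best=168 → r--
[1,12] min(19,20)*11=209 best=209 * → l++
[2,12] min(3,20)*10=30 best=209 → l++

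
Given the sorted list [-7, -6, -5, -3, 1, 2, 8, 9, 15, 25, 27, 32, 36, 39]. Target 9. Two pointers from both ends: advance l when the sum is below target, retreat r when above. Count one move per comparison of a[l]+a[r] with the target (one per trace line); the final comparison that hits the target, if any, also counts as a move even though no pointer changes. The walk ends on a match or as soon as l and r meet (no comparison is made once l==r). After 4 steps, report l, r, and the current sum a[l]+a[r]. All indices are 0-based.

[0,13] -7+39=32 >9 → r--
[0,12] -7+36=29 >9 → r--
[0,11] -7+32=25 >9 → r--
[0,10] -7+27=20 >9 → r--

l=0, r=9, sum=18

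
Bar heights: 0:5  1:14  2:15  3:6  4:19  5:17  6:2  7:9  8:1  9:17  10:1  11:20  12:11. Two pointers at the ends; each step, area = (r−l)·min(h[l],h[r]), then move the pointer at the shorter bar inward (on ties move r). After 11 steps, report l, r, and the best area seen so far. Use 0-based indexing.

l=10, r=11, best area=140

l=0 r=12: min(5,11)*12=60 best=60 *, l++
l=1 r=12: min(14,11)*11=121 best=121 *, r--
l=1 r=11: min(14,20)*10=140 best=140 *, l++
l=2 r=11: min(15,20)*9=135 best=140, l++
l=3 r=11: min(6,20)*8=48 best=140, l++
l=4 r=11: min(19,20)*7=133 best=140, l++
l=5 r=11: min(17,20)*6=102 best=140, l++
l=6 r=11: min(2,20)*5=10 best=140, l++
l=7 r=11: min(9,20)*4=36 best=140, l++
l=8 r=11: min(1,20)*3=3 best=140, l++
l=9 r=11: min(17,20)*2=34 best=140, l++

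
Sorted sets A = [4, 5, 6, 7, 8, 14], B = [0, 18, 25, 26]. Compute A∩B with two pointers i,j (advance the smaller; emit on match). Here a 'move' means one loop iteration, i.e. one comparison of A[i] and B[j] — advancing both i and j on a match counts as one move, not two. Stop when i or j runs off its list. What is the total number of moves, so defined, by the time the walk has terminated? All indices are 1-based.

7 moves

i=1 j=1: 4>0, j++
i=1 j=2: 4<18, i++
i=2 j=2: 5<18, i++
i=3 j=2: 6<18, i++
i=4 j=2: 7<18, i++
i=5 j=2: 8<18, i++
i=6 j=2: 14<18, i++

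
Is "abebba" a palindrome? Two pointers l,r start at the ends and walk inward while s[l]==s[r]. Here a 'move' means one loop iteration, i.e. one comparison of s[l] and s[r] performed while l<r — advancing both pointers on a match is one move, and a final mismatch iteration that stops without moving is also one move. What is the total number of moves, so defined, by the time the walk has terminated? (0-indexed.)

3 moves

l=0 r=5: 'a'=='a', l++,r--
l=1 r=4: 'b'=='b', l++,r--
l=2 r=3: 'e'!='b', stop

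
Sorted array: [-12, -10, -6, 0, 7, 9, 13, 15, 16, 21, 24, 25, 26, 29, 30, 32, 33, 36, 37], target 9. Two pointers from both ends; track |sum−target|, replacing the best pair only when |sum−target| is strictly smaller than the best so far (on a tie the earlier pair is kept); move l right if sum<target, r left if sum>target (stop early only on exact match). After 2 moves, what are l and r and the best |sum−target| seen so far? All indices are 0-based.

l=0 r=18: -12+37=25 d=16 *, r--
l=0 r=17: -12+36=24 d=15 *, r--

l=0, r=16, best |Δ|=15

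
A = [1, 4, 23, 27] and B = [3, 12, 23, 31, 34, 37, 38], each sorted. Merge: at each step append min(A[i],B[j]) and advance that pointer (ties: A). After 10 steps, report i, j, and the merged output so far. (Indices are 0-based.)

i=4, j=6, merged so far=[1, 3, 4, 12, 23, 23, 27, 31, 34, 37]

[i=0,j=0] A[i]=1<=B[j]=3 take 1 → i++
[i=1,j=0] A[i]=4>B[j]=3 take 3 → j++
[i=1,j=1] A[i]=4<=B[j]=12 take 4 → i++
[i=2,j=1] A[i]=23>B[j]=12 take 12 → j++
[i=2,j=2] A[i]=23<=B[j]=23 take 23 → i++
[i=3,j=2] A[i]=27>B[j]=23 take 23 → j++
[i=3,j=3] A[i]=27<=B[j]=31 take 27 → i++
[i=4,j=3] A done, take B[j]=31 → j++
[i=4,j=4] A done, take B[j]=34 → j++
[i=4,j=5] A done, take B[j]=37 → j++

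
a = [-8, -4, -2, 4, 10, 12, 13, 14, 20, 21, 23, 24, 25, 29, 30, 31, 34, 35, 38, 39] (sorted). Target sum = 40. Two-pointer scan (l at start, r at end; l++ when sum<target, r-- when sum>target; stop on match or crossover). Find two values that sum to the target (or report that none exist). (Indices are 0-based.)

(10, 30)

[0,19] -8+39=31 <40 → l++
[1,19] -4+39=35 <40 → l++
[2,19] -2+39=37 <40 → l++
[3,19] 4+39=43 >40 → r--
[3,18] 4+38=42 >40 → r--
[3,17] 4+35=39 <40 → l++
[4,17] 10+35=45 >40 → r--
[4,16] 10+34=44 >40 → r--
[4,15] 10+31=41 >40 → r--
[4,14] 10+30=40 → found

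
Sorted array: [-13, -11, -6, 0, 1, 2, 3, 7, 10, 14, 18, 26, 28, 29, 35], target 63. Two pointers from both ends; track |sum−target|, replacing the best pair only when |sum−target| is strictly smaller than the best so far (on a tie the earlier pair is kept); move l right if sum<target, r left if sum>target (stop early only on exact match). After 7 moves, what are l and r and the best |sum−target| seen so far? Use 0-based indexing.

l=0 r=14: -13+35=22 d=41 *, l++
l=1 r=14: -11+35=24 d=39 *, l++
l=2 r=14: -6+35=29 d=34 *, l++
l=3 r=14: 0+35=35 d=28 *, l++
l=4 r=14: 1+35=36 d=27 *, l++
l=5 r=14: 2+35=37 d=26 *, l++
l=6 r=14: 3+35=38 d=25 *, l++

l=7, r=14, best |Δ|=25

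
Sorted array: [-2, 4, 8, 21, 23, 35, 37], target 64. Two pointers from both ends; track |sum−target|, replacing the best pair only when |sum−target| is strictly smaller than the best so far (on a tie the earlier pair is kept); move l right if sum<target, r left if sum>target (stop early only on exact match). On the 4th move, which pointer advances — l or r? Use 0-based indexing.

[0,6] -2+37=35 d=29 * → l++
[1,6] 4+37=41 d=23 * → l++
[2,6] 8+37=45 d=19 * → l++
[3,6] 21+37=58 d=6 * → l++

l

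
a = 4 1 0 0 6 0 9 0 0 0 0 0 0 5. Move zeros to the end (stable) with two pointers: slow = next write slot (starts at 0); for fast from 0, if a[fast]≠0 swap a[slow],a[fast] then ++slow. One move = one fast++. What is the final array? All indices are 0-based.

[4, 1, 6, 9, 5, 0, 0, 0, 0, 0, 0, 0, 0, 0]

slow=0 fast=0: a[fast]=4≠0 swap→a[0]=4, slow++,fast++
slow=1 fast=1: a[fast]=1≠0 swap→a[1]=1, slow++,fast++
slow=2 fast=2: a[fast]=0, fast++
slow=2 fast=3: a[fast]=0, fast++
slow=2 fast=4: a[fast]=6≠0 swap→a[2]=6, slow++,fast++
slow=3 fast=5: a[fast]=0, fast++
slow=3 fast=6: a[fast]=9≠0 swap→a[3]=9, slow++,fast++
slow=4 fast=7: a[fast]=0, fast++
slow=4 fast=8: a[fast]=0, fast++
slow=4 fast=9: a[fast]=0, fast++
slow=4 fast=10: a[fast]=0, fast++
slow=4 fast=11: a[fast]=0, fast++
slow=4 fast=12: a[fast]=0, fast++
slow=4 fast=13: a[fast]=5≠0 swap→a[4]=5, slow++,fast++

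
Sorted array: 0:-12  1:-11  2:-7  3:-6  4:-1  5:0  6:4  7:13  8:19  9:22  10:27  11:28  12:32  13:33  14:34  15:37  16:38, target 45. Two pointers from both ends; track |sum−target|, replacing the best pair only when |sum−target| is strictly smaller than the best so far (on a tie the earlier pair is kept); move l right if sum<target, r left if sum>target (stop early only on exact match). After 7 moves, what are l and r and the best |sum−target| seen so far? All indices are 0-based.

l=7, r=16, best |Δ|=3

l=0 r=16: -12+38=26 d=19 *, l++
l=1 r=16: -11+38=27 d=18 *, l++
l=2 r=16: -7+38=31 d=14 *, l++
l=3 r=16: -6+38=32 d=13 *, l++
l=4 r=16: -1+38=37 d=8 *, l++
l=5 r=16: 0+38=38 d=7 *, l++
l=6 r=16: 4+38=42 d=3 *, l++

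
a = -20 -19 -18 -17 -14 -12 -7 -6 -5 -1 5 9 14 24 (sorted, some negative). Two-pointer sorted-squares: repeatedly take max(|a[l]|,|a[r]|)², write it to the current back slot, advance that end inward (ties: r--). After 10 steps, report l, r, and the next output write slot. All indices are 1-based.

l=8, r=11, next write slot=4

[1,14] |-20|<=|24| out[14]=576 → r--
[1,13] |-20|>|14| out[13]=400 → l++
[2,13] |-19|>|14| out[12]=361 → l++
[3,13] |-18|>|14| out[11]=324 → l++
[4,13] |-17|>|14| out[10]=289 → l++
[5,13] |-14|<=|14| out[9]=196 → r--
[5,12] |-14|>|9| out[8]=196 → l++
[6,12] |-12|>|9| out[7]=144 → l++
[7,12] |-7|<=|9| out[6]=81 → r--
[7,11] |-7|>|5| out[5]=49 → l++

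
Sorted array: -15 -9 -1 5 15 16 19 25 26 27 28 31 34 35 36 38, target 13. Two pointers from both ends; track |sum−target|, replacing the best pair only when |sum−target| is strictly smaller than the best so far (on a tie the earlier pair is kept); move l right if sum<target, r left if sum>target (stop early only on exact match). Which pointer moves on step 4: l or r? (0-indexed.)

[0,15] -15+38=23 d=10 * → r--
[0,14] -15+36=21 d=8 * → r--
[0,13] -15+35=20 d=7 * → r--
[0,12] -15+34=19 d=6 * → r--

r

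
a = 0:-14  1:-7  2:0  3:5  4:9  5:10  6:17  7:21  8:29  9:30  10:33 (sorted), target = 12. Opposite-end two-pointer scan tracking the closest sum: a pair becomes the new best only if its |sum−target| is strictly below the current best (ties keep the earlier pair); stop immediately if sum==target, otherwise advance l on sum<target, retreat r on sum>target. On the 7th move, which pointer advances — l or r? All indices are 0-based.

l=0 r=10: -14+33=19 d=7 *, r--
l=0 r=9: -14+30=16 d=4 *, r--
l=0 r=8: -14+29=15 d=3 *, r--
l=0 r=7: -14+21=7 d=5, l++
l=1 r=7: -7+21=14 d=2 *, r--
l=1 r=6: -7+17=10 d=2, l++
l=2 r=6: 0+17=17 d=5, r--

r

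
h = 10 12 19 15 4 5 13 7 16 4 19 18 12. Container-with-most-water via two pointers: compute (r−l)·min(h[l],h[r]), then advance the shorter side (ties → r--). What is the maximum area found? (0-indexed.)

max area = 162

l=0 r=12: min(10,12)*12=120 best=120 *, l++
l=1 r=12: min(12,12)*11=132 best=132 *, r--
l=1 r=11: min(12,18)*10=120 best=132, l++
l=2 r=11: min(19,18)*9=162 best=162 *, r--
l=2 r=10: min(19,19)*8=152 best=162, r--
l=2 r=9: min(19,4)*7=28 best=162, r--
l=2 r=8: min(19,16)*6=96 best=162, r--
l=2 r=7: min(19,7)*5=35 best=162, r--
l=2 r=6: min(19,13)*4=52 best=162, r--
l=2 r=5: min(19,5)*3=15 best=162, r--
l=2 r=4: min(19,4)*2=8 best=162, r--
l=2 r=3: min(19,15)*1=15 best=162, r--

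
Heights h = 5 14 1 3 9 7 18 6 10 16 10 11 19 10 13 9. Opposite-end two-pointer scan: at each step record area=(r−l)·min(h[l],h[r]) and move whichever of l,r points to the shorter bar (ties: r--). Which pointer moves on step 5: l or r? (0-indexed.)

l

l=0 r=15: min(5,9)*15=75 best=75 *, l++
l=1 r=15: min(14,9)*14=126 best=126 *, r--
l=1 r=14: min(14,13)*13=169 best=169 *, r--
l=1 r=13: min(14,10)*12=120 best=169, r--
l=1 r=12: min(14,19)*11=154 best=169, l++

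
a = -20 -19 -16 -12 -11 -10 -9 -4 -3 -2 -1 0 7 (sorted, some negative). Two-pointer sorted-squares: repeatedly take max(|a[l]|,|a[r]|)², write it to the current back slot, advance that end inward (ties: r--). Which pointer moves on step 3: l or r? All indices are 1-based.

l

[1,13] |-20|>|7| out[13]=400 → l++
[2,13] |-19|>|7| out[12]=361 → l++
[3,13] |-16|>|7| out[11]=256 → l++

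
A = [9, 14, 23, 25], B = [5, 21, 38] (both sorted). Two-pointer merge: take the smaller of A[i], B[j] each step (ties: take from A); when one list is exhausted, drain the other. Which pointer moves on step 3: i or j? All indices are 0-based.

[i=0,j=0] A[i]=9>B[j]=5 take 5 → j++
[i=0,j=1] A[i]=9<=B[j]=21 take 9 → i++
[i=1,j=1] A[i]=14<=B[j]=21 take 14 → i++

i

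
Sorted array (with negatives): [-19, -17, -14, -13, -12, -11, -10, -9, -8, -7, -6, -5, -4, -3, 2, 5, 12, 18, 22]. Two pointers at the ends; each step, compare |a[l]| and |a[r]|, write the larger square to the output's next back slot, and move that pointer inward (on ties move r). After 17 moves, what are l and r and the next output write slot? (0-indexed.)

l=13, r=14, next write slot=1

l=0 r=18: |-19|<=|22| out[18]=484, r--
l=0 r=17: |-19|>|18| out[17]=361, l++
l=1 r=17: |-17|<=|18| out[16]=324, r--
l=1 r=16: |-17|>|12| out[15]=289, l++
l=2 r=16: |-14|>|12| out[14]=196, l++
l=3 r=16: |-13|>|12| out[13]=169, l++
l=4 r=16: |-12|<=|12| out[12]=144, r--
l=4 r=15: |-12|>|5| out[11]=144, l++
l=5 r=15: |-11|>|5| out[10]=121, l++
l=6 r=15: |-10|>|5| out[9]=100, l++
l=7 r=15: |-9|>|5| out[8]=81, l++
l=8 r=15: |-8|>|5| out[7]=64, l++
l=9 r=15: |-7|>|5| out[6]=49, l++
l=10 r=15: |-6|>|5| out[5]=36, l++
l=11 r=15: |-5|<=|5| out[4]=25, r--
l=11 r=14: |-5|>|2| out[3]=25, l++
l=12 r=14: |-4|>|2| out[2]=16, l++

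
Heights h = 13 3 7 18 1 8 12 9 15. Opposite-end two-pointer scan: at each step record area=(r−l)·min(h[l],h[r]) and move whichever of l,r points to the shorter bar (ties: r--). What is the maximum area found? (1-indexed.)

max area = 104

l=1 r=9: min(13,15)*8=104 best=104 *, l++
l=2 r=9: min(3,15)*7=21 best=104, l++
l=3 r=9: min(7,15)*6=42 best=104, l++
l=4 r=9: min(18,15)*5=75 best=104, r--
l=4 r=8: min(18,9)*4=36 best=104, r--
l=4 r=7: min(18,12)*3=36 best=104, r--
l=4 r=6: min(18,8)*2=16 best=104, r--
l=4 r=5: min(18,1)*1=1 best=104, r--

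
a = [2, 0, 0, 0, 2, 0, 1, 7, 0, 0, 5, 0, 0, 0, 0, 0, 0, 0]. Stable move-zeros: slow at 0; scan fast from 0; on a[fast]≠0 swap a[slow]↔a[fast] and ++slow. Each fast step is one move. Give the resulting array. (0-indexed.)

(s=0,f=0) a[fast]=2≠0 swap→a[0]=2 → slow++,fast++
(s=1,f=1) a[fast]=0 → fast++
(s=1,f=2) a[fast]=0 → fast++
(s=1,f=3) a[fast]=0 → fast++
(s=1,f=4) a[fast]=2≠0 swap→a[1]=2 → slow++,fast++
(s=2,f=5) a[fast]=0 → fast++
(s=2,f=6) a[fast]=1≠0 swap→a[2]=1 → slow++,fast++
(s=3,f=7) a[fast]=7≠0 swap→a[3]=7 → slow++,fast++
(s=4,f=8) a[fast]=0 → fast++
(s=4,f=9) a[fast]=0 → fast++
(s=4,f=10) a[fast]=5≠0 swap→a[4]=5 → slow++,fast++
(s=5,f=11) a[fast]=0 → fast++
(s=5,f=12) a[fast]=0 → fast++
(s=5,f=13) a[fast]=0 → fast++
(s=5,f=14) a[fast]=0 → fast++
(s=5,f=15) a[fast]=0 → fast++
(s=5,f=16) a[fast]=0 → fast++
(s=5,f=17) a[fast]=0 → fast++

[2, 2, 1, 7, 5, 0, 0, 0, 0, 0, 0, 0, 0, 0, 0, 0, 0, 0]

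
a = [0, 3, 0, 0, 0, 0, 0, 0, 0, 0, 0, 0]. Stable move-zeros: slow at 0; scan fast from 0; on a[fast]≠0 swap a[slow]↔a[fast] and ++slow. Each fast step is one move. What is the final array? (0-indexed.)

(s=0,f=0) a[fast]=0 → fast++
(s=0,f=1) a[fast]=3≠0 swap→a[0]=3 → slow++,fast++
(s=1,f=2) a[fast]=0 → fast++
(s=1,f=3) a[fast]=0 → fast++
(s=1,f=4) a[fast]=0 → fast++
(s=1,f=5) a[fast]=0 → fast++
(s=1,f=6) a[fast]=0 → fast++
(s=1,f=7) a[fast]=0 → fast++
(s=1,f=8) a[fast]=0 → fast++
(s=1,f=9) a[fast]=0 → fast++
(s=1,f=10) a[fast]=0 → fast++
(s=1,f=11) a[fast]=0 → fast++

[3, 0, 0, 0, 0, 0, 0, 0, 0, 0, 0, 0]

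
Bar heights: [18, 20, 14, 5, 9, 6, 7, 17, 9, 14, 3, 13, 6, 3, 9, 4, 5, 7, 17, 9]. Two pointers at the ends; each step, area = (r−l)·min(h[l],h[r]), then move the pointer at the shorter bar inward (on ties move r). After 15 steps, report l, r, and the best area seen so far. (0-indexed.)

l=0, r=4, best area=306

[0,19] min(18,9)*19=171 best=171 * → r--
[0,18] min(18,17)*18=306 best=306 * → r--
[0,17] min(18,7)*17=119 best=306 → r--
[0,16] min(18,5)*16=80 best=306 → r--
[0,15] min(18,4)*15=60 best=306 → r--
[0,14] min(18,9)*14=126 best=306 → r--
[0,13] min(18,3)*13=39 best=306 → r--
[0,12] min(18,6)*12=72 best=306 → r--
[0,11] min(18,13)*11=143 best=306 → r--
[0,10] min(18,3)*10=30 best=306 → r--
[0,9] min(18,14)*9=126 best=306 → r--
[0,8] min(18,9)*8=72 best=306 → r--
[0,7] min(18,17)*7=119 best=306 → r--
[0,6] min(18,7)*6=42 best=306 → r--
[0,5] min(18,6)*5=30 best=306 → r--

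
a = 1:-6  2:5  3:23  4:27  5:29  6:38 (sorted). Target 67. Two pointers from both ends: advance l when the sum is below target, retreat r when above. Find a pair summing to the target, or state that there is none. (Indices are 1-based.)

(29, 38)

[1,6] -6+38=32 <67 → l++
[2,6] 5+38=43 <67 → l++
[3,6] 23+38=61 <67 → l++
[4,6] 27+38=65 <67 → l++
[5,6] 29+38=67 → found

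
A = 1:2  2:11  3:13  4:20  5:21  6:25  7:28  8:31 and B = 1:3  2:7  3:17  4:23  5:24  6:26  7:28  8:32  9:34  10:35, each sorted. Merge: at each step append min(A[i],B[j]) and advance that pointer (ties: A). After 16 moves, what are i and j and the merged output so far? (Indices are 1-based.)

[i=1,j=1] A[i]=2<=B[j]=3 take 2 → i++
[i=2,j=1] A[i]=11>B[j]=3 take 3 → j++
[i=2,j=2] A[i]=11>B[j]=7 take 7 → j++
[i=2,j=3] A[i]=11<=B[j]=17 take 11 → i++
[i=3,j=3] A[i]=13<=B[j]=17 take 13 → i++
[i=4,j=3] A[i]=20>B[j]=17 take 17 → j++
[i=4,j=4] A[i]=20<=B[j]=23 take 20 → i++
[i=5,j=4] A[i]=21<=B[j]=23 take 21 → i++
[i=6,j=4] A[i]=25>B[j]=23 take 23 → j++
[i=6,j=5] A[i]=25>B[j]=24 take 24 → j++
[i=6,j=6] A[i]=25<=B[j]=26 take 25 → i++
[i=7,j=6] A[i]=28>B[j]=26 take 26 → j++
[i=7,j=7] A[i]=28<=B[j]=28 take 28 → i++
[i=8,j=7] A[i]=31>B[j]=28 take 28 → j++
[i=8,j=8] A[i]=31<=B[j]=32 take 31 → i++
[i=9,j=8] A done, take B[j]=32 → j++

i=9, j=9, merged so far=[2, 3, 7, 11, 13, 17, 20, 21, 23, 24, 25, 26, 28, 28, 31, 32]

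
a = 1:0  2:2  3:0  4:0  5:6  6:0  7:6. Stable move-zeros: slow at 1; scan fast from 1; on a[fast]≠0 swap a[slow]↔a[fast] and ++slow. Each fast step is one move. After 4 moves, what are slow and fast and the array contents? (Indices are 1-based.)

slow=2, fast=5, a=[2, 0, 0, 0, 6, 0, 6]

slow=1 fast=1: a[fast]=0, fast++
slow=1 fast=2: a[fast]=2≠0 swap→a[1]=2, slow++,fast++
slow=2 fast=3: a[fast]=0, fast++
slow=2 fast=4: a[fast]=0, fast++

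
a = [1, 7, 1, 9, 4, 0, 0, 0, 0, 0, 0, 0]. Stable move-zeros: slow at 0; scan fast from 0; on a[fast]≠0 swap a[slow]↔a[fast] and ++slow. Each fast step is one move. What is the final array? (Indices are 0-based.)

[1, 7, 1, 9, 4, 0, 0, 0, 0, 0, 0, 0]

(s=0,f=0) a[fast]=1≠0 swap→a[0]=1 → slow++,fast++
(s=1,f=1) a[fast]=7≠0 swap→a[1]=7 → slow++,fast++
(s=2,f=2) a[fast]=1≠0 swap→a[2]=1 → slow++,fast++
(s=3,f=3) a[fast]=9≠0 swap→a[3]=9 → slow++,fast++
(s=4,f=4) a[fast]=4≠0 swap→a[4]=4 → slow++,fast++
(s=5,f=5) a[fast]=0 → fast++
(s=5,f=6) a[fast]=0 → fast++
(s=5,f=7) a[fast]=0 → fast++
(s=5,f=8) a[fast]=0 → fast++
(s=5,f=9) a[fast]=0 → fast++
(s=5,f=10) a[fast]=0 → fast++
(s=5,f=11) a[fast]=0 → fast++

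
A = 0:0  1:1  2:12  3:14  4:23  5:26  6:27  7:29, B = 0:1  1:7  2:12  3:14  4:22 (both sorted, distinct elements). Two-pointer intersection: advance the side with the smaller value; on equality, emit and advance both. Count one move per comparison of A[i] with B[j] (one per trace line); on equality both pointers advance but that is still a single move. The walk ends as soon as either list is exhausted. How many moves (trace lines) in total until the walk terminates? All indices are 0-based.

i=0 j=0: 0<1, i++
i=1 j=0: 1==1 emit, i++,j++
i=2 j=1: 12>7, j++
i=2 j=2: 12==12 emit, i++,j++
i=3 j=3: 14==14 emit, i++,j++
i=4 j=4: 23>22, j++

6 moves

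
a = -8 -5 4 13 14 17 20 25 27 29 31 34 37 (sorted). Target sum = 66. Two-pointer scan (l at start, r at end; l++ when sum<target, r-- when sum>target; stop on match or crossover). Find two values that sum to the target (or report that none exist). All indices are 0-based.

[0,12] -8+37=29 <66 → l++
[1,12] -5+37=32 <66 → l++
[2,12] 4+37=41 <66 → l++
[3,12] 13+37=50 <66 → l++
[4,12] 14+37=51 <66 → l++
[5,12] 17+37=54 <66 → l++
[6,12] 20+37=57 <66 → l++
[7,12] 25+37=62 <66 → l++
[8,12] 27+37=64 <66 → l++
[9,12] 29+37=66 → found

(29, 37)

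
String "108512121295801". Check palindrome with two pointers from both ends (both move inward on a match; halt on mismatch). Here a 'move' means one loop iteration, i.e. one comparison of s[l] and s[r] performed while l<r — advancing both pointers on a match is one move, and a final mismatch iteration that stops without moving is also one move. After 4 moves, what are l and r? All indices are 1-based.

l=5, r=11

l=1 r=15: '1'=='1', l++,r--
l=2 r=14: '0'=='0', l++,r--
l=3 r=13: '8'=='8', l++,r--
l=4 r=12: '5'=='5', l++,r--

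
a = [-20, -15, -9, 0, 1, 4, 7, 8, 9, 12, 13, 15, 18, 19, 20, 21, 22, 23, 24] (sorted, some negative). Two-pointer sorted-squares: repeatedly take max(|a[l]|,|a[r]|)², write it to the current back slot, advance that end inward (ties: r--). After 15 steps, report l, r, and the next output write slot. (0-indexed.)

l=3, r=6, next write slot=3

[0,18] |-20|<=|24| out[18]=576 → r--
[0,17] |-20|<=|23| out[17]=529 → r--
[0,16] |-20|<=|22| out[16]=484 → r--
[0,15] |-20|<=|21| out[15]=441 → r--
[0,14] |-20|<=|20| out[14]=400 → r--
[0,13] |-20|>|19| out[13]=400 → l++
[1,13] |-15|<=|19| out[12]=361 → r--
[1,12] |-15|<=|18| out[11]=324 → r--
[1,11] |-15|<=|15| out[10]=225 → r--
[1,10] |-15|>|13| out[9]=225 → l++
[2,10] |-9|<=|13| out[8]=169 → r--
[2,9] |-9|<=|12| out[7]=144 → r--
[2,8] |-9|<=|9| out[6]=81 → r--
[2,7] |-9|>|8| out[5]=81 → l++
[3,7] |0|<=|8| out[4]=64 → r--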